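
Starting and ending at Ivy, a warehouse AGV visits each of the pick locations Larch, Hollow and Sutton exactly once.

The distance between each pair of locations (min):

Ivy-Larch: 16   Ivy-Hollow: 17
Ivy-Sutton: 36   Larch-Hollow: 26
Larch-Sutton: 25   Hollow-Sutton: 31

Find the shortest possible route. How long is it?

89 min — the shortest possible round trip.

Ivy → Larch → Hollow → Sutton → Ivy: 16+26+31+36 = 109
Ivy → Larch → Sutton → Hollow → Ivy: 16+25+31+17 = 89
Ivy → Hollow → Larch → Sutton → Ivy: 17+26+25+36 = 104
The minimum is 89.
One optimal route: Ivy → Larch → Sutton → Hollow → Ivy (or its reverse).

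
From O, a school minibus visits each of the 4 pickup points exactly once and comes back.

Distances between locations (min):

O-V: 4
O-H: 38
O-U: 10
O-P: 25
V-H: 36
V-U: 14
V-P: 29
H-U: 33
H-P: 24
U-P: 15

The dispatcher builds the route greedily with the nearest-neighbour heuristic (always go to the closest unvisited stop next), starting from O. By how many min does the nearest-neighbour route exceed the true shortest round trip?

Excess over optimum: 6 min.

O: V=4, U=10, P=25, H=38 ⇒ V
V: U=14, P=29, H=36 ⇒ U
U: P=15, H=33 ⇒ P
P: H=24 ⇒ H
NN route O → V → U → P → H → O costs 95.
Optimal: O → V → H → P → U → O costs 89 (by enumerating all 12 distinct tours).
Excess = 95 − 89 = 6.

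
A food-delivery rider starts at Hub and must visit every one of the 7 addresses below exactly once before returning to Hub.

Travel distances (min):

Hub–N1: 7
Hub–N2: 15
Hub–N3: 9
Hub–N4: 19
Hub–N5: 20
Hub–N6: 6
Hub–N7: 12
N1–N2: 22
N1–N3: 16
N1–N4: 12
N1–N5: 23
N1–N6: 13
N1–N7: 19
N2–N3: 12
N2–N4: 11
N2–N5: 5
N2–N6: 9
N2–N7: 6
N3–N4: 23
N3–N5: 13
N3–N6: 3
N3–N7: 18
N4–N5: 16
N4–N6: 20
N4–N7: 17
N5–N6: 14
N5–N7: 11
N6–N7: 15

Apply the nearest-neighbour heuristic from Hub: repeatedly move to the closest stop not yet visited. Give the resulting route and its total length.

Hub → [N6:6 / N1:7 / N3:9 / N7:12 / N2:15 / N4:19 / N5:20] → N6 (6)
N6 → [N3:3 / N2:9 / N1:13 / N5:14 / N7:15 / N4:20] → N3 (3)
N3 → [N2:12 / N5:13 / N1:16 / N7:18 / N4:23] → N2 (12)
N2 → [N5:5 / N7:6 / N4:11 / N1:22] → N5 (5)
N5 → [N7:11 / N4:16 / N1:23] → N7 (11)
N7 → [N4:17 / N1:19] → N4 (17)
N4 → [N1:12] → N1 (12)
Return N1→Hub: 7.
Total = 6 + 3 + 12 + 5 + 11 + 17 + 12 + 7 = 73.

Nearest-neighbour total = 73 min; route Hub → N6 → N3 → N2 → N5 → N7 → N4 → N1 → Hub.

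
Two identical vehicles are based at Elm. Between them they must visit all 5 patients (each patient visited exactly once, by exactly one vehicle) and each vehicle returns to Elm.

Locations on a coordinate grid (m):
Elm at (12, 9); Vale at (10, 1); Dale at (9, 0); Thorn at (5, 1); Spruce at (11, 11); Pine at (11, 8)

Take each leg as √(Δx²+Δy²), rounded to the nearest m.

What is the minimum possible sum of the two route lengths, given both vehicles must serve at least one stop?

Check every non-empty split of the stops between the two vehicles; for each half take its own optimal tour:
  {Vale} + {Dale, Thorn, Spruce, Pine}: 16 + 27 = 43
  {Dale} + {Vale, Thorn, Spruce, Pine}: 18 + 27 = 45
  {Vale, Dale} + {Thorn, Spruce, Pine}: 18 + 24 = 42
  {Thorn} + {Vale, Dale, Spruce, Pine}: 22 + 22 = 44
  {Vale, Thorn} + {Dale, Spruce, Pine}: 24 + 22 = 46
  {Dale, Thorn} + {Vale, Spruce, Pine}: 24 + 20 = 44
  … (15 splits in total)
  {Spruce} + {Vale, Dale, Thorn, Pine}: 4 + 23 = 27  ← best
Best: vehicle 1 Elm → Spruce → Elm = 4; vehicle 2 Elm → Vale → Dale → Thorn → Pine → Elm = 23; combined 27.

Minimum combined distance: 27 m.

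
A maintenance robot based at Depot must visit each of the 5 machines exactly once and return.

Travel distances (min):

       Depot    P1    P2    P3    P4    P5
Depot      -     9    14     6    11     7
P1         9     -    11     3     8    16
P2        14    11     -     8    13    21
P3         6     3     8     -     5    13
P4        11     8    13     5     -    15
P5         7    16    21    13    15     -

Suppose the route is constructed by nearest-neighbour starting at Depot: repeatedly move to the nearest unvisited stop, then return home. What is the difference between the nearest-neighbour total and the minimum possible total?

Depot: P3=6, P5=7, P1=9, P4=11, P2=14 ⇒ P3
P3: P1=3, P4=5, P2=8, P5=13 ⇒ P1
P1: P4=8, P2=11, P5=16 ⇒ P4
P4: P2=13, P5=15 ⇒ P2
P2: P5=21 ⇒ P5
NN route Depot → P3 → P1 → P4 → P2 → P5 → Depot costs 58.
Optimal: Depot → P1 → P2 → P3 → P4 → P5 → Depot costs 55 (by enumerating all 60 distinct tours).
Excess = 58 − 55 = 3.

Excess over optimum: 3 min.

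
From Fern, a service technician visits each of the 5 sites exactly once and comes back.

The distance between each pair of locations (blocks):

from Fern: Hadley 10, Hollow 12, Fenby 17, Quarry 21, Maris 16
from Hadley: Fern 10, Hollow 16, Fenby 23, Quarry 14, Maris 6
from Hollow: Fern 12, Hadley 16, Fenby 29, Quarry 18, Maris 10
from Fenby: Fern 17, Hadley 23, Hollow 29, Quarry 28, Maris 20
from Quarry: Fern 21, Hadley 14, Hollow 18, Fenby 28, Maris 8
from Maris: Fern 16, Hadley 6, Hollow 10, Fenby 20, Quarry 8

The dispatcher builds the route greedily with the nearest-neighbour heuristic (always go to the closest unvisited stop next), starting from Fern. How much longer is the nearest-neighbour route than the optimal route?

Excess over optimum: 4 blocks.

Fern: Hadley=10, Hollow=12, Maris=16, Fenby=17, Quarry=21 ⇒ Hadley
Hadley: Maris=6, Quarry=14, Hollow=16, Fenby=23 ⇒ Maris
Maris: Quarry=8, Hollow=10, Fenby=20 ⇒ Quarry
Quarry: Hollow=18, Fenby=28 ⇒ Hollow
Hollow: Fenby=29 ⇒ Fenby
NN route Fern → Hadley → Maris → Quarry → Hollow → Fenby → Fern costs 88.
Optimal: Fern → Hollow → Quarry → Maris → Hadley → Fenby → Fern costs 84 (by enumerating all 60 distinct tours).
Excess = 88 − 84 = 4.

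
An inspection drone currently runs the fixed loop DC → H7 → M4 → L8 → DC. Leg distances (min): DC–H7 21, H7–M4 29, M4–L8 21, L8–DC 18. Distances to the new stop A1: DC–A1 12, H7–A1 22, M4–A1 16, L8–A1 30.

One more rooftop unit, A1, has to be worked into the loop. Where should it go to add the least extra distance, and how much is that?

Minimum extra distance: 9 min, inserting A1 between H7 and M4.

Insertion cost between consecutive stops i–j is d(i,A1) + d(A1,j) − d(i,j):
  between DC and H7: 12 + 22 − 21 = 13
  between H7 and M4: 22 + 16 − 29 = 9
  between M4 and L8: 16 + 30 − 21 = 25
  between L8 and DC: 30 + 12 − 18 = 24
Cheapest insertion is between H7 and M4, adding 9.
New total = 89 + 9 = 98.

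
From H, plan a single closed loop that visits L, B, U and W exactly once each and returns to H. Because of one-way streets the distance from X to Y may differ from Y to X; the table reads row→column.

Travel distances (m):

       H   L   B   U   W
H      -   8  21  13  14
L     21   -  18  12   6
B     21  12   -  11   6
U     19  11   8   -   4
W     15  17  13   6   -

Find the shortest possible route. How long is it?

H → L → B → U → W → H: 8+18+11+4+15 = 56
H → L → B → W → U → H: 8+18+6+6+19 = 57
H → L → U → B → W → H: 8+12+8+6+15 = 49
H → L → U → W → B → H: 8+12+4+13+21 = 58
H → L → W → B → U → H: 8+6+13+11+19 = 57
H → L → W → U → B → H: 8+6+6+8+21 = 49
H → B → L → U → W → H: 21+12+12+4+15 = 64
H → B → L → W → U → H: 21+12+6+6+19 = 64
H → B → U → L → W → H: 21+11+11+6+15 = 64
H → B → U → W → L → H: 21+11+4+17+21 = 74
H → B → W → L → U → H: 21+6+17+12+19 = 75
H → B → W → U → L → H: 21+6+6+11+21 = 65
H → U → L → B → W → H: 13+11+18+6+15 = 63
H → U → L → W → B → H: 13+11+6+13+21 = 64
… (10 more)
The minimum is 49.
One optimal route: H → L → U → B → W → H.

Shortest round trip = 49 m.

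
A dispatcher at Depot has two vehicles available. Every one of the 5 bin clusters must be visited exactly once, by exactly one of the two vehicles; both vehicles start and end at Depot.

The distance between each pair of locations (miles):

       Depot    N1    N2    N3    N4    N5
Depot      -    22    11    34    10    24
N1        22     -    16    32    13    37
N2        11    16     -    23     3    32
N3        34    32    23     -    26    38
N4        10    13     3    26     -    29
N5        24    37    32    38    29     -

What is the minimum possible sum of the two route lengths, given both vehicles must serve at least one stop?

Try each way of splitting the stops between the two vehicles (each non-empty) and, for each split, find the best tour for each vehicle:
  {N1} + {N2, N3, N4, N5}: 44 + 98 = 142
  {N2} + {N1, N3, N4, N5}: 22 + 117 = 139
  {N1, N2} + {N3, N4, N5}: 49 + 98 = 147
  {N3} + {N1, N2, N4, N5}: 68 + 88 = 156
  {N1, N3} + {N2, N4, N5}: 88 + 67 = 155
  {N2, N3} + {N1, N4, N5}: 68 + 84 = 152
  … (15 splits in total)
  {N1, N2, N3, N4} + {N5}: 89 + 48 = 137  ← best
Best: vehicle 1 Depot → N2 → N3 → N1 → N4 → Depot = 89; vehicle 2 Depot → N5 → Depot = 48; combined 137.

137 miles — the smallest possible combined total.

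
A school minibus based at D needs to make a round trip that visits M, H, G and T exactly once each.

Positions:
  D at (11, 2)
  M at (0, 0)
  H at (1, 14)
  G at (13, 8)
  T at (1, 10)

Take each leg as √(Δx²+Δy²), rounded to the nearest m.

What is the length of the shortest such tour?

44 m — the shortest possible round trip.

D→M→H→G→T→D: 11+14+13+12+13 = 63
D→M→H→T→G→D: 11+14+4+12+6 = 47
D→M→G→H→T→D: 11+15+13+4+13 = 56
D→M→G→T→H→D: 11+15+12+4+16 = 58
D→M→T→H→G→D: 11+10+4+13+6 = 44
D→M→T→G→H→D: 11+10+12+13+16 = 62
D→H→M→G→T→D: 16+14+15+12+13 = 70
D→H→M→T→G→D: 16+14+10+12+6 = 58
D→H→G→M→T→D: 16+13+15+10+13 = 67
D→H→T→M→G→D: 16+4+10+15+6 = 51
D→G→M→H→T→D: 6+15+14+4+13 = 52
D→G→H→M→T→D: 6+13+14+10+13 = 56
The minimum is 44.
One optimal route: D → M → T → H → G → D (or its reverse).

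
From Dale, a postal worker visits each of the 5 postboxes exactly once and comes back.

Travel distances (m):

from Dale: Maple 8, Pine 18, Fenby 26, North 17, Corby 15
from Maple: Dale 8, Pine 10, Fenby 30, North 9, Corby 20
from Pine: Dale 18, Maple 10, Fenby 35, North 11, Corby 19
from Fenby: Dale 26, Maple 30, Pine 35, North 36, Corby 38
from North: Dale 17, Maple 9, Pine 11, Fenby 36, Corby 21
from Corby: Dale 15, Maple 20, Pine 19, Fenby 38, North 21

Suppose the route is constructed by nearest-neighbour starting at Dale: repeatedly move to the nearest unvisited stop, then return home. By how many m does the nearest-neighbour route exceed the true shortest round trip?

From Dale: Maple=8, Corby=15, North=17, Pine=18, Fenby=26 → choose Maple (8).
From Maple: North=9, Pine=10, Corby=20, Fenby=30 → choose North (9).
From North: Pine=11, Corby=21, Fenby=36 → choose Pine (11).
From Pine: Corby=19, Fenby=35 → choose Corby (19).
From Corby: Fenby=38 → choose Fenby (38).
NN route Dale → Maple → North → Pine → Corby → Fenby → Dale costs 111.
Optimal: Dale → Fenby → Maple → North → Pine → Corby → Dale costs 110 (by enumerating all 60 distinct tours).
Excess = 111 − 110 = 1.

The nearest-neighbour route is 1 m longer than optimal.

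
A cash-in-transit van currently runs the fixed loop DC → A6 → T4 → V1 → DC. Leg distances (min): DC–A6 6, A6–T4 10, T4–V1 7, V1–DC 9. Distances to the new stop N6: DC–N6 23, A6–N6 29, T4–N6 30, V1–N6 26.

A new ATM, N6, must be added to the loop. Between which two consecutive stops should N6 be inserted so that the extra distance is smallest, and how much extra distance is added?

Insertion cost between consecutive stops i–j is d(i,N6) + d(N6,j) − d(i,j):
  between DC and A6: 23 + 29 − 6 = 46
  between A6 and T4: 29 + 30 − 10 = 49
  between T4 and V1: 30 + 26 − 7 = 49
  between V1 and DC: 26 + 23 − 9 = 40
Cheapest insertion is between V1 and DC, adding 40.
New total = 32 + 40 = 72.

Adding 40 min by placing N6 on the V1–DC leg.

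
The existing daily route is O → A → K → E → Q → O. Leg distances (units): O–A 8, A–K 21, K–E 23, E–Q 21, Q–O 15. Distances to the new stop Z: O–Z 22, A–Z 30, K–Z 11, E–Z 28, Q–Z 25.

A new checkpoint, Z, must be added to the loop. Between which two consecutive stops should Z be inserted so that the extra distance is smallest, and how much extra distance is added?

+16 — insert Z between K and E.

Insertion cost between consecutive stops i–j is d(i,Z) + d(Z,j) − d(i,j):
  between O and A: 22 + 30 − 8 = 44
  between A and K: 30 + 11 − 21 = 20
  between K and E: 11 + 28 − 23 = 16
  between E and Q: 28 + 25 − 21 = 32
  between Q and O: 25 + 22 − 15 = 32
Cheapest insertion is between K and E, adding 16.
New total = 88 + 16 = 104.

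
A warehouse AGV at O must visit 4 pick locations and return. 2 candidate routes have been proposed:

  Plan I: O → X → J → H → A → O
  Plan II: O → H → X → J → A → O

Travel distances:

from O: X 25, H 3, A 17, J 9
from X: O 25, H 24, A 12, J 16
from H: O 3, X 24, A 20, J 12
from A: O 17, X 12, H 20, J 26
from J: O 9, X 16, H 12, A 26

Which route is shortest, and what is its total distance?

Plan I: 25 + 16 + 12 + 20 + 17 = 90
Plan II: 3 + 24 + 16 + 26 + 17 = 86

86 — Plan II is the shortest.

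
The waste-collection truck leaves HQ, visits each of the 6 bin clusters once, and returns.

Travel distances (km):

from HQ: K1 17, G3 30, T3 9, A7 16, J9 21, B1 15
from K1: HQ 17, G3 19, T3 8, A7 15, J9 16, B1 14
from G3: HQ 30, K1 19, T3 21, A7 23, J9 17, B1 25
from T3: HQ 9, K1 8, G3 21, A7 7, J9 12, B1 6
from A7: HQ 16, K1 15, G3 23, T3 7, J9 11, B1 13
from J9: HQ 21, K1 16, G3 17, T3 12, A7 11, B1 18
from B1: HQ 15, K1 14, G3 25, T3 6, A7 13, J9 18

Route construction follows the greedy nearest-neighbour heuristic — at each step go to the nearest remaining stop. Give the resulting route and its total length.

From HQ: distances to unvisited — T3=9, B1=15, A7=16, K1=17, J9=21, G3=30. Nearest is T3 (9).
From T3: distances to unvisited — B1=6, A7=7, K1=8, J9=12, G3=21. Nearest is B1 (6).
From B1: distances to unvisited — A7=13, K1=14, J9=18, G3=25. Nearest is A7 (13).
From A7: distances to unvisited — J9=11, K1=15, G3=23. Nearest is J9 (11).
From J9: distances to unvisited — K1=16, G3=17. Nearest is K1 (16).
From K1: distances to unvisited — G3=19. Nearest is G3 (19).
Return G3→HQ: 30.
Total = 9 + 6 + 13 + 11 + 16 + 19 + 30 = 104.

104 km along HQ → T3 → B1 → A7 → J9 → K1 → G3 → HQ.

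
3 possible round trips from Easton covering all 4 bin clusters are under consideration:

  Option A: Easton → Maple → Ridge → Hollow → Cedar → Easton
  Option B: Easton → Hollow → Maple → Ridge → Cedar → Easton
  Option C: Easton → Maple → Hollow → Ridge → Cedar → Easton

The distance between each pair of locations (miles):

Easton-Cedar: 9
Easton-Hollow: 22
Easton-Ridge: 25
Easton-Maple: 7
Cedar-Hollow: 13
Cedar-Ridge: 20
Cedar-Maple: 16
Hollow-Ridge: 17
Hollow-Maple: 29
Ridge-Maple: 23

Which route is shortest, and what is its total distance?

Option A: 7 + 23 + 17 + 13 + 9 = 69
Option B: 22 + 29 + 23 + 20 + 9 = 103
Option C: 7 + 29 + 17 + 20 + 9 = 82

69 miles — Option A is the shortest.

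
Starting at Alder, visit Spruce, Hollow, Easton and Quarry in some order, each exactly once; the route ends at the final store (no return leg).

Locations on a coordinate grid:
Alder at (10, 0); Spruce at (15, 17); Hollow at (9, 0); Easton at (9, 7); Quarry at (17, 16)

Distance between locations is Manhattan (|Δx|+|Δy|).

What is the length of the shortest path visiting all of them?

27 — the minimum one-way total.

There are 4! = 24 possible orderings.
Alder - Spruce - Hollow - Easton - Quarry: 22+23+7+17 = 69
Alder - Spruce - Hollow - Quarry - Easton: 22+23+24+17 = 86
Alder - Spruce - Easton - Hollow - Quarry: 22+16+7+24 = 69
Alder - Spruce - Easton - Quarry - Hollow: 22+16+17+24 = 79
Alder - Spruce - Quarry - Hollow - Easton: 22+3+24+7 = 56
Alder - Spruce - Quarry - Easton - Hollow: 22+3+17+7 = 49
Alder - Hollow - Spruce - Easton - Quarry: 1+23+16+17 = 57
Alder - Hollow - Spruce - Quarry - Easton: 1+23+3+17 = 44
Alder - Hollow - Easton - Spruce - Quarry: 1+7+16+3 = 27
Alder - Hollow - Easton - Quarry - Spruce: 1+7+17+3 = 28
Alder - Hollow - Quarry - Spruce - Easton: 1+24+3+16 = 44
Alder - Hollow - Quarry - Easton - Spruce: 1+24+17+16 = 58
Alder - Easton - Spruce - Hollow - Quarry: 8+16+23+24 = 71
Alder - Easton - Spruce - Quarry - Hollow: 8+16+3+24 = 51
… (10 more)
The minimum is 27.
One shortest path: Alder → Hollow → Easton → Spruce → Quarry.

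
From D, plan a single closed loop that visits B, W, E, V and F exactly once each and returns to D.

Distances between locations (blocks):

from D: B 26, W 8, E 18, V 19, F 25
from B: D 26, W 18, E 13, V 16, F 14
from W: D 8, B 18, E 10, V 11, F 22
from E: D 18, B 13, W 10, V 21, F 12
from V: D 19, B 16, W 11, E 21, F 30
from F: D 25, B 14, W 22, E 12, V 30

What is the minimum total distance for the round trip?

D - B - W - E - V - F - D: 26+18+10+21+30+25 = 130
D - B - W - E - F - V - D: 26+18+10+12+30+19 = 115
D - B - W - V - E - F - D: 26+18+11+21+12+25 = 113
D - B - W - V - F - E - D: 26+18+11+30+12+18 = 115
D - B - W - F - E - V - D: 26+18+22+12+21+19 = 118
D - B - W - F - V - E - D: 26+18+22+30+21+18 = 135
D - B - E - W - V - F - D: 26+13+10+11+30+25 = 115
D - B - E - W - F - V - D: 26+13+10+22+30+19 = 120
D - B - E - V - W - F - D: 26+13+21+11+22+25 = 118
D - B - E - V - F - W - D: 26+13+21+30+22+8 = 120
D - B - E - F - W - V - D: 26+13+12+22+11+19 = 103
D - B - E - F - V - W - D: 26+13+12+30+11+8 = 100
D - B - V - W - E - F - D: 26+16+11+10+12+25 = 100
D - B - V - W - F - E - D: 26+16+11+22+12+18 = 105
… (46 more)
D - W - E - F - B - V - D: 8+10+12+14+16+19 = 79  ← best
The minimum is 79.
One optimal route: D → W → E → F → B → V → D (or its reverse).

Shortest round trip = 79 blocks.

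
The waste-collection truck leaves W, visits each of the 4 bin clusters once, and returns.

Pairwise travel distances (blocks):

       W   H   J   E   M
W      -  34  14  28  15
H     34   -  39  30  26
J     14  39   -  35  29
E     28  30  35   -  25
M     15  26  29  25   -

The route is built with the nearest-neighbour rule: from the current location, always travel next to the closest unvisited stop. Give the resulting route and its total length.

132 blocks along W → J → M → E → H → W.

At W the remaining stops are J 14, M 15, E 28, H 34; go to J.
At J the remaining stops are M 29, E 35, H 39; go to M.
At M the remaining stops are E 25, H 26; go to E.
At E the remaining stops are H 30; go to H.
Return H→W: 34.
Total = 14 + 29 + 25 + 30 + 34 = 132.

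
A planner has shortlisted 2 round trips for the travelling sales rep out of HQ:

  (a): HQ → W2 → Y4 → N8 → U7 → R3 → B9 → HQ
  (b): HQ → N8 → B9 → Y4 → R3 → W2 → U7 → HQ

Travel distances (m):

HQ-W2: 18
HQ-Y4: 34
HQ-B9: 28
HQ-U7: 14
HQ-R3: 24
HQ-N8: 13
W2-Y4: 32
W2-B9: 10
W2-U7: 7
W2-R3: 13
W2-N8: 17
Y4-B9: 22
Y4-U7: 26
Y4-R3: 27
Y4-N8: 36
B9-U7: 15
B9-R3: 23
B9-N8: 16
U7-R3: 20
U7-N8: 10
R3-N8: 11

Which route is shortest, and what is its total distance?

Shortest is (b), total 112 m.

(a): 18 + 32 + 36 + 10 + 20 + 23 + 28 = 167
(b): 13 + 16 + 22 + 27 + 13 + 7 + 14 = 112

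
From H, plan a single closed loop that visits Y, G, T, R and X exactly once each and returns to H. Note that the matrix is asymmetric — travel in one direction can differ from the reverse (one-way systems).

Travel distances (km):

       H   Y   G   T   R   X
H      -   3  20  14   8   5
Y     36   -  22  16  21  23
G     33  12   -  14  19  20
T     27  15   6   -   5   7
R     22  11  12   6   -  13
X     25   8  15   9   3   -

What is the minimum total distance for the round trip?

H → Y → G → T → R → X → H: 3+22+14+5+13+25 = 82
H → Y → G → T → X → R → H: 3+22+14+7+3+22 = 71
H → Y → G → R → T → X → H: 3+22+19+6+7+25 = 82
H → Y → G → R → X → T → H: 3+22+19+13+9+27 = 93
H → Y → G → X → T → R → H: 3+22+20+9+5+22 = 81
H → Y → G → X → R → T → H: 3+22+20+3+6+27 = 81
H → Y → T → G → R → X → H: 3+16+6+19+13+25 = 82
H → Y → T → G → X → R → H: 3+16+6+20+3+22 = 70
H → Y → T → R → G → X → H: 3+16+5+12+20+25 = 81
H → Y → T → R → X → G → H: 3+16+5+13+15+33 = 85
H → Y → T → X → G → R → H: 3+16+7+15+19+22 = 82
H → Y → T → X → R → G → H: 3+16+7+3+12+33 = 74
H → Y → R → G → T → X → H: 3+21+12+14+7+25 = 82
H → Y → R → G → X → T → H: 3+21+12+20+9+27 = 92
… (106 more)
H → X → R → T → G → Y → H: 5+3+6+6+12+36 = 68  ← best
The minimum is 68.
One optimal route: H → X → R → T → G → Y → H.

68 km — the shortest possible round trip.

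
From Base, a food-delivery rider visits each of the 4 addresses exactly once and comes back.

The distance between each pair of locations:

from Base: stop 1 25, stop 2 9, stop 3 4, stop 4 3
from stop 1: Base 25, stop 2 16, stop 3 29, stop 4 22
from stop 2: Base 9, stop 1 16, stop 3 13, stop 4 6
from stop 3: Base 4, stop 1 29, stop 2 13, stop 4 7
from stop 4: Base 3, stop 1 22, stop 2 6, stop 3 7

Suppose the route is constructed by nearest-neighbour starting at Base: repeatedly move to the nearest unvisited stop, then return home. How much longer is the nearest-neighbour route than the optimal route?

18 longer than the optimal tour.

From Base: stop 4=3, stop 3=4, stop 2=9, stop 1=25 → choose stop 4 (3).
From stop 4: stop 2=6, stop 3=7, stop 1=22 → choose stop 2 (6).
From stop 2: stop 3=13, stop 1=16 → choose stop 3 (13).
From stop 3: stop 1=29 → choose stop 1 (29).
NN route Base → stop 4 → stop 2 → stop 3 → stop 1 → Base costs 76.
Optimal: Base → stop 1 → stop 2 → stop 4 → stop 3 → Base costs 58 (by enumerating all 12 distinct tours).
Excess = 76 − 58 = 18.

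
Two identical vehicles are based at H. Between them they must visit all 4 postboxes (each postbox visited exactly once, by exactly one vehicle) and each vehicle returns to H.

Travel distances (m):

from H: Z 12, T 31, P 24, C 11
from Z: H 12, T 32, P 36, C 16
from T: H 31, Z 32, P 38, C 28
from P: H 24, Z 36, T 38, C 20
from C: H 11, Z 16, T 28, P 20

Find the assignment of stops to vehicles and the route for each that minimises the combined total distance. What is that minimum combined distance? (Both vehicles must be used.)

Check every non-empty split of the stops between the two vehicles; for each half take its own optimal tour:
  {Z} + {T, P, C}: 24 + 100 = 124
  {T} + {Z, P, C}: 62 + 72 = 134
  {Z, T} + {P, C}: 75 + 55 = 130
  {P} + {Z, T, C}: 48 + 83 = 131
  {Z, P} + {T, C}: 72 + 70 = 142
  {T, P} + {Z, C}: 93 + 39 = 132
  … (7 splits in total)
Best: vehicle 1 H → Z → H = 24; vehicle 2 H → T → P → C → H = 100; combined 124.

124 m — the smallest possible combined total.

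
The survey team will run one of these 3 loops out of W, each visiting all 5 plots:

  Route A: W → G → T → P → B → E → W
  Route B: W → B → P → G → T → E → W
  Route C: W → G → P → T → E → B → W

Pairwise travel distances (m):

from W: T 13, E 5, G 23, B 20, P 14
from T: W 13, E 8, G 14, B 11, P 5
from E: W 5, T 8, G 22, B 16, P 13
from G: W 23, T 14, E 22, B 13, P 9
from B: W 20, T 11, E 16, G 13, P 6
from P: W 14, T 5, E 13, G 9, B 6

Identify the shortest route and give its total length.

Shortest is Route B, total 62 m.

Route A: 23 + 14 + 5 + 6 + 16 + 5 = 69
Route B: 20 + 6 + 9 + 14 + 8 + 5 = 62
Route C: 23 + 9 + 5 + 8 + 16 + 20 = 81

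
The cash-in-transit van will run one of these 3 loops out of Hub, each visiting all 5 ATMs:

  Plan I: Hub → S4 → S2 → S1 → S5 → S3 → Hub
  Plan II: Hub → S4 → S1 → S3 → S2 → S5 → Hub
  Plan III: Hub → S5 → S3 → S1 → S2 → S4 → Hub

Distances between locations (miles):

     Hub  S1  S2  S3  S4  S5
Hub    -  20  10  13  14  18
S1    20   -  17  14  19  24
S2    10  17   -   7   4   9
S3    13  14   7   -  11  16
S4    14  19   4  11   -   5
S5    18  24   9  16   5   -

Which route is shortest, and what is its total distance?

Plan I: 14 + 4 + 17 + 24 + 16 + 13 = 88
Plan II: 14 + 19 + 14 + 7 + 9 + 18 = 81
Plan III: 18 + 16 + 14 + 17 + 4 + 14 = 83

81 miles — Plan II is the shortest.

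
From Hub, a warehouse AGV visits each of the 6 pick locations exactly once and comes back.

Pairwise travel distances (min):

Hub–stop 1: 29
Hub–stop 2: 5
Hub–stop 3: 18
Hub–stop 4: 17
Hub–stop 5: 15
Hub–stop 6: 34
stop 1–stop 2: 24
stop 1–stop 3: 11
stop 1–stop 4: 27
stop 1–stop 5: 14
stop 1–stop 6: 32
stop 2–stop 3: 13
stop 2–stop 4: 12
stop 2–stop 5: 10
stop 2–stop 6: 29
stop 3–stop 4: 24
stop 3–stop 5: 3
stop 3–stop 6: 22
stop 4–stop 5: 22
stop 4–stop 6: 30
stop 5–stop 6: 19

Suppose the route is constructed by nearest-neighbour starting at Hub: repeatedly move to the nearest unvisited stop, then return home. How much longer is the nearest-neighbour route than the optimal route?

Hub: stop 2=5, stop 5=15, stop 4=17, stop 3=18, stop 1=29, stop 6=34 ⇒ stop 2
stop 2: stop 5=10, stop 4=12, stop 3=13, stop 1=24, stop 6=29 ⇒ stop 5
stop 5: stop 3=3, stop 1=14, stop 6=19, stop 4=22 ⇒ stop 3
stop 3: stop 1=11, stop 6=22, stop 4=24 ⇒ stop 1
stop 1: stop 4=27, stop 6=32 ⇒ stop 4
stop 4: stop 6=30 ⇒ stop 6
NN route Hub → stop 2 → stop 5 → stop 3 → stop 1 → stop 4 → stop 6 → Hub costs 120.
Optimal: Hub → stop 2 → stop 4 → stop 6 → stop 1 → stop 3 → stop 5 → Hub costs 108 (by enumerating all 360 distinct tours).
Excess = 120 − 108 = 12.

Excess over optimum: 12 min.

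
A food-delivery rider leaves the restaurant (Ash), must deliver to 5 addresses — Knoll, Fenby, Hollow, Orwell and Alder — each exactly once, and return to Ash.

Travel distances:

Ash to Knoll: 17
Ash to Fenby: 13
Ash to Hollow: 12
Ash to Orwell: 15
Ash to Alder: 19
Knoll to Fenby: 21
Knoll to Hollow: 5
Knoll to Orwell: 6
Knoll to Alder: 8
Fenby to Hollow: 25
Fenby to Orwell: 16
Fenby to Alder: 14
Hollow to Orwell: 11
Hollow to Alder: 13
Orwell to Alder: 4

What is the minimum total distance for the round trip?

Minimum total distance: 54.

With 5 stops there are 5!/2 = 60 distinct round trips (a route and its reverse cost the same).
Ash - Knoll - Fenby - Hollow - Orwell - Alder - Ash: 17+21+25+11+4+19 = 97
Ash - Knoll - Fenby - Hollow - Alder - Orwell - Ash: 17+21+25+13+4+15 = 95
Ash - Knoll - Fenby - Orwell - Hollow - Alder - Ash: 17+21+16+11+13+19 = 97
Ash - Knoll - Fenby - Orwell - Alder - Hollow - Ash: 17+21+16+4+13+12 = 83
Ash - Knoll - Fenby - Alder - Hollow - Orwell - Ash: 17+21+14+13+11+15 = 91
Ash - Knoll - Fenby - Alder - Orwell - Hollow - Ash: 17+21+14+4+11+12 = 79
Ash - Knoll - Hollow - Fenby - Orwell - Alder - Ash: 17+5+25+16+4+19 = 86
Ash - Knoll - Hollow - Fenby - Alder - Orwell - Ash: 17+5+25+14+4+15 = 80
Ash - Knoll - Hollow - Orwell - Fenby - Alder - Ash: 17+5+11+16+14+19 = 82
Ash - Knoll - Hollow - Orwell - Alder - Fenby - Ash: 17+5+11+4+14+13 = 64
Ash - Knoll - Hollow - Alder - Fenby - Orwell - Ash: 17+5+13+14+16+15 = 80
Ash - Knoll - Hollow - Alder - Orwell - Fenby - Ash: 17+5+13+4+16+13 = 68
Ash - Knoll - Orwell - Fenby - Hollow - Alder - Ash: 17+6+16+25+13+19 = 96
Ash - Knoll - Orwell - Fenby - Alder - Hollow - Ash: 17+6+16+14+13+12 = 78
… (46 more)
Ash - Fenby - Alder - Orwell - Knoll - Hollow - Ash: 13+14+4+6+5+12 = 54  ← best
The minimum is 54.
One optimal route: Ash → Fenby → Alder → Orwell → Knoll → Hollow → Ash (or its reverse).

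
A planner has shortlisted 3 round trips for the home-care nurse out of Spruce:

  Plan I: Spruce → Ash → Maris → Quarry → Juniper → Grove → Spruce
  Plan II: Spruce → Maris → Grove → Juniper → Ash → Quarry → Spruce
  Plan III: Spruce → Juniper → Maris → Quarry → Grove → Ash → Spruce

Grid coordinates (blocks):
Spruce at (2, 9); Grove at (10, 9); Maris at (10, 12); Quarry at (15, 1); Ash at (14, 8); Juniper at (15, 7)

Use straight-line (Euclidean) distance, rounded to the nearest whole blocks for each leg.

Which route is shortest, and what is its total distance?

Plan I: 12 + 6 + 12 + 6 + 5 + 8 = 49
Plan II: 9 + 3 + 5 + 1 + 7 + 15 = 40
Plan III: 13 + 7 + 12 + 9 + 4 + 12 = 57

40 blocks — Plan II is the shortest.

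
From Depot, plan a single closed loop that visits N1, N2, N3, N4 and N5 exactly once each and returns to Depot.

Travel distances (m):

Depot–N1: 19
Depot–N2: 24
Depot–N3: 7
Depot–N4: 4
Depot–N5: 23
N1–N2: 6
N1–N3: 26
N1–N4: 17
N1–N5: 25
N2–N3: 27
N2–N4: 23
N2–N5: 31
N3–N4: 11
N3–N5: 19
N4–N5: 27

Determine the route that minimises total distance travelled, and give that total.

Shortest round trip = 84 m.

With 5 stops there are 5!/2 = 60 distinct round trips (a route and its reverse cost the same).
Depot-N1-N2-N3-N4-N5-Depot: 19+6+27+11+27+23 = 113
Depot-N1-N2-N3-N5-N4-Depot: 19+6+27+19+27+4 = 102
Depot-N1-N2-N4-N3-N5-Depot: 19+6+23+11+19+23 = 101
Depot-N1-N2-N4-N5-N3-Depot: 19+6+23+27+19+7 = 101
Depot-N1-N2-N5-N3-N4-Depot: 19+6+31+19+11+4 = 90
Depot-N1-N2-N5-N4-N3-Depot: 19+6+31+27+11+7 = 101
Depot-N1-N3-N2-N4-N5-Depot: 19+26+27+23+27+23 = 145
Depot-N1-N3-N2-N5-N4-Depot: 19+26+27+31+27+4 = 134
Depot-N1-N3-N4-N2-N5-Depot: 19+26+11+23+31+23 = 133
Depot-N1-N3-N4-N5-N2-Depot: 19+26+11+27+31+24 = 138
Depot-N1-N3-N5-N2-N4-Depot: 19+26+19+31+23+4 = 122
Depot-N1-N3-N5-N4-N2-Depot: 19+26+19+27+23+24 = 138
Depot-N1-N4-N2-N3-N5-Depot: 19+17+23+27+19+23 = 128
Depot-N1-N4-N2-N5-N3-Depot: 19+17+23+31+19+7 = 116
… (46 more)
Depot-N3-N5-N1-N2-N4-Depot: 7+19+25+6+23+4 = 84  ← best
The minimum is 84.
One optimal route: Depot → N3 → N5 → N1 → N2 → N4 → Depot (or its reverse).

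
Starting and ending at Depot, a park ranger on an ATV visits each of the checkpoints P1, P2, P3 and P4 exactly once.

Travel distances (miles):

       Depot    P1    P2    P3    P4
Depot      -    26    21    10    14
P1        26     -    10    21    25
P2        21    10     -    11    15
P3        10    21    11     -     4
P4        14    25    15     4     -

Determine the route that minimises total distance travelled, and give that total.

65 miles — the shortest possible round trip.

With 4 stops there are 4!/2 = 12 distinct round trips (a route and its reverse cost the same).
Depot → P1 → P2 → P3 → P4 → Depot: 26+10+11+4+14 = 65
Depot → P1 → P2 → P4 → P3 → Depot: 26+10+15+4+10 = 65
Depot → P1 → P3 → P2 → P4 → Depot: 26+21+11+15+14 = 87
Depot → P1 → P3 → P4 → P2 → Depot: 26+21+4+15+21 = 87
Depot → P1 → P4 → P2 → P3 → Depot: 26+25+15+11+10 = 87
Depot → P1 → P4 → P3 → P2 → Depot: 26+25+4+11+21 = 87
Depot → P2 → P1 → P3 → P4 → Depot: 21+10+21+4+14 = 70
Depot → P2 → P1 → P4 → P3 → Depot: 21+10+25+4+10 = 70
Depot → P2 → P3 → P1 → P4 → Depot: 21+11+21+25+14 = 92
Depot → P2 → P4 → P1 → P3 → Depot: 21+15+25+21+10 = 92
Depot → P3 → P1 → P2 → P4 → Depot: 10+21+10+15+14 = 70
Depot → P3 → P2 → P1 → P4 → Depot: 10+11+10+25+14 = 70
The minimum is 65.
One optimal route: Depot → P1 → P2 → P3 → P4 → Depot (or its reverse).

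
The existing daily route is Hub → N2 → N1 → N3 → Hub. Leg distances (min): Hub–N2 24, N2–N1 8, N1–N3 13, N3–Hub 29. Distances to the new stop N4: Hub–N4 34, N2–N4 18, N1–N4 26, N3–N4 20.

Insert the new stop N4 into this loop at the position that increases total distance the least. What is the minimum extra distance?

Insertion cost between consecutive stops i–j is d(i,N4) + d(N4,j) − d(i,j):
  between Hub and N2: 34 + 18 − 24 = 28
  between N2 and N1: 18 + 26 − 8 = 36
  between N1 and N3: 26 + 20 − 13 = 33
  between N3 and Hub: 20 + 34 − 29 = 25
Cheapest insertion is between N3 and Hub, adding 25.
New total = 74 + 25 = 99.

Minimum extra distance: 25 min, inserting N4 between N3 and Hub.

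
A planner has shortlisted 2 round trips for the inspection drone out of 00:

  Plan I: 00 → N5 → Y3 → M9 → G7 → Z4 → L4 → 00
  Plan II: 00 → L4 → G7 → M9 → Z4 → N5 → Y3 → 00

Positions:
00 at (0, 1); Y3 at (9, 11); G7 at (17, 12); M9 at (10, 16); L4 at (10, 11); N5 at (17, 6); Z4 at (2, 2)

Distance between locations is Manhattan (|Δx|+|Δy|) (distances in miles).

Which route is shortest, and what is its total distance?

112 miles — Plan II is the shortest.

Plan I: 22 + 13 + 6 + 11 + 25 + 17 + 20 = 114
Plan II: 20 + 8 + 11 + 22 + 19 + 13 + 19 = 112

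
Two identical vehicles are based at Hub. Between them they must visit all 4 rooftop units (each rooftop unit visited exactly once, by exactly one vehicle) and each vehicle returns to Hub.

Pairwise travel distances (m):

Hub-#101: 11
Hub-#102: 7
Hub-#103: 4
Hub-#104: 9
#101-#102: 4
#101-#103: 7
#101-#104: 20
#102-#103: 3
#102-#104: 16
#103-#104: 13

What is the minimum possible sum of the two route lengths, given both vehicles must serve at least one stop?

Check every non-empty split of the stops between the two vehicles; for each half take its own optimal tour:
  {#101} + {#102, #103, #104}: 22 + 32 = 54
  {#102} + {#101, #103, #104}: 14 + 40 = 54
  {#101, #102} + {#103, #104}: 22 + 26 = 48
  {#103} + {#101, #102, #104}: 8 + 40 = 48
  {#101, #103} + {#102, #104}: 22 + 32 = 54
  {#102, #103} + {#101, #104}: 14 + 40 = 54
  … (7 splits in total)
  {#101, #102, #103} + {#104}: 22 + 18 = 40  ← best
Best: vehicle 1 Hub → #101 → #102 → #103 → Hub = 22; vehicle 2 Hub → #104 → Hub = 18; combined 40.

40 m — the smallest possible combined total.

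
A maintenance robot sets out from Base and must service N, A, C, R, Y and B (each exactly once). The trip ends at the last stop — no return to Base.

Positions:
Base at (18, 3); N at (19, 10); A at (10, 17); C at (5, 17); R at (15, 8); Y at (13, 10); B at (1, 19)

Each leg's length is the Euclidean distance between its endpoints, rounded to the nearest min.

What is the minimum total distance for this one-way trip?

There are 6! = 720 possible orderings.
Base - N - A - C - R - Y - B: 7+11+5+13+3+15 = 54
Base - N - A - C - R - B - Y: 7+11+5+13+18+15 = 69
Base - N - A - C - Y - R - B: 7+11+5+11+3+18 = 55
Base - N - A - C - Y - B - R: 7+11+5+11+15+18 = 67
Base - N - A - C - B - R - Y: 7+11+5+4+18+3 = 48
Base - N - A - C - B - Y - R: 7+11+5+4+15+3 = 45
Base - N - A - R - C - Y - B: 7+11+10+13+11+15 = 67
Base - N - A - R - C - B - Y: 7+11+10+13+4+15 = 60
… (712 more)
Base - N - R - Y - A - C - B: 7+4+3+8+5+4 = 31  ← best
The minimum is 31.
One shortest path: Base → N → R → Y → A → C → B.

31 min — the minimum one-way total.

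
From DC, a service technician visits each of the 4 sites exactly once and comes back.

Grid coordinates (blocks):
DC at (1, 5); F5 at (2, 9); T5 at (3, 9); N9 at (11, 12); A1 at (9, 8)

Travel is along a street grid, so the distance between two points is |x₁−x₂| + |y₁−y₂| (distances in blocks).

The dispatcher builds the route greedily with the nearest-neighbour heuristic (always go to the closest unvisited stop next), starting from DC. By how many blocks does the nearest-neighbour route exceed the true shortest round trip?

DC: F5=5, T5=6, A1=11, N9=17 ⇒ F5
F5: T5=1, A1=8, N9=12 ⇒ T5
T5: A1=7, N9=11 ⇒ A1
A1: N9=6 ⇒ N9
NN route DC → F5 → T5 → A1 → N9 → DC costs 36.
Optimal: DC → F5 → T5 → N9 → A1 → DC costs 34 (by enumerating all 12 distinct tours).
Excess = 36 − 34 = 2.

The nearest-neighbour route is 2 blocks longer than optimal.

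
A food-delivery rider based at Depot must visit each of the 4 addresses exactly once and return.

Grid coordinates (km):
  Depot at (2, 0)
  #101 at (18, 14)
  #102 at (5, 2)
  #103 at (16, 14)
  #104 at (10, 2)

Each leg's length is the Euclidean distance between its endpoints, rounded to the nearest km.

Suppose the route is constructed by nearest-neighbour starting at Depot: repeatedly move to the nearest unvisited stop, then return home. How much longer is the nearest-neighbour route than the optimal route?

From Depot: #102=4, #104=8, #103=20, #101=21 → choose #102 (4).
From #102: #104=5, #103=16, #101=18 → choose #104 (5).
From #104: #103=13, #101=14 → choose #103 (13).
From #103: #101=2 → choose #101 (2).
NN route Depot → #102 → #104 → #103 → #101 → Depot costs 45.
Optimal: Depot → #102 → #103 → #101 → #104 → Depot costs 44 (by enumerating all 12 distinct tours).
Excess = 45 − 44 = 1.

1 km longer than the optimal tour.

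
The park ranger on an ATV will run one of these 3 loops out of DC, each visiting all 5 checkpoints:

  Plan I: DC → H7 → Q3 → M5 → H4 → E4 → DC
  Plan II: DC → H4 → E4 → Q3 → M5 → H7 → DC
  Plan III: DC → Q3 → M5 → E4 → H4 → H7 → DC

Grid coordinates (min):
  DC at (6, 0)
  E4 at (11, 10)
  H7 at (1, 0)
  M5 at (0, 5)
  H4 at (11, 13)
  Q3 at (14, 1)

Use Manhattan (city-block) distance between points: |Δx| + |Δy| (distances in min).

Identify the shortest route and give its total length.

Plan I: 5 + 14 + 18 + 19 + 3 + 15 = 74
Plan II: 18 + 3 + 12 + 18 + 6 + 5 = 62
Plan III: 9 + 18 + 16 + 3 + 23 + 5 = 74

62 min — Plan II is the shortest.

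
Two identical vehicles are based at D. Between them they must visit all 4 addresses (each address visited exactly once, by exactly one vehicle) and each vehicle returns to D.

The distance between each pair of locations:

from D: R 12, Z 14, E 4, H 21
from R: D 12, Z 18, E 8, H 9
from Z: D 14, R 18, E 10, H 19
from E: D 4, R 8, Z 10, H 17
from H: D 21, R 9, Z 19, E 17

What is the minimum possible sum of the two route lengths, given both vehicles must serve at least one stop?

62 — the smallest possible combined total.

There are 2^3 − 1 = 7 ways to divide the 4 stops into two non-empty groups. For each, the best each vehicle can do is its own shortest tour through its group:
  {R} + {Z, E, H}: 24 + 54 = 78
  {Z} + {R, E, H}: 28 + 42 = 70
  {R, Z} + {E, H}: 44 + 42 = 86
  {E} + {R, Z, H}: 8 + 54 = 62
  {R, E} + {Z, H}: 24 + 54 = 78
  {Z, E} + {R, H}: 28 + 42 = 70
  … (7 splits in total)
Best: vehicle 1 D → E → D = 8; vehicle 2 D → R → H → Z → D = 54; combined 62.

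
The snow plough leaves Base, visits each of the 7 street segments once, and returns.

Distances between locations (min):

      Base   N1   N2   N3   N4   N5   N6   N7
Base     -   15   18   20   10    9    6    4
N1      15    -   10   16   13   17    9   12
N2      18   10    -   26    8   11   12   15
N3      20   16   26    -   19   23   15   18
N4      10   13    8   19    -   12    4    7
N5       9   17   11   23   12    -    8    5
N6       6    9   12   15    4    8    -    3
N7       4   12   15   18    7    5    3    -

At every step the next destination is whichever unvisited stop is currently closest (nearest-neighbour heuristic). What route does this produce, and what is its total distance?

From Base: distances to unvisited — N7=4, N6=6, N5=9, N4=10, N1=15, N2=18, N3=20. Nearest is N7 (4).
From N7: distances to unvisited — N6=3, N5=5, N4=7, N1=12, N2=15, N3=18. Nearest is N6 (3).
From N6: distances to unvisited — N4=4, N5=8, N1=9, N2=12, N3=15. Nearest is N4 (4).
From N4: distances to unvisited — N2=8, N5=12, N1=13, N3=19. Nearest is N2 (8).
From N2: distances to unvisited — N1=10, N5=11, N3=26. Nearest is N1 (10).
From N1: distances to unvisited — N3=16, N5=17. Nearest is N3 (16).
From N3: distances to unvisited — N5=23. Nearest is N5 (23).
Return N5→Base: 9.
Total = 4 + 3 + 4 + 8 + 10 + 16 + 23 + 9 = 77.

Nearest-neighbour total = 77 min; route Base → N7 → N6 → N4 → N2 → N1 → N3 → N5 → Base.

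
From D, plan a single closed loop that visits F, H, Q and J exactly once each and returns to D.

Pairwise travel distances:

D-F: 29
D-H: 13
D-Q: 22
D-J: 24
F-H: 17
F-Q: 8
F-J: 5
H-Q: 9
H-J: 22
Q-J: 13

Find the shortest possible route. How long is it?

59 — the shortest possible round trip.

D→F→H→Q→J→D: 29+17+9+13+24 = 92
D→F→H→J→Q→D: 29+17+22+13+22 = 103
D→F→Q→H→J→D: 29+8+9+22+24 = 92
D→F→Q→J→H→D: 29+8+13+22+13 = 85
D→F→J→H→Q→D: 29+5+22+9+22 = 87
D→F→J→Q→H→D: 29+5+13+9+13 = 69
D→H→F→Q→J→D: 13+17+8+13+24 = 75
D→H→F→J→Q→D: 13+17+5+13+22 = 70
D→H→Q→F→J→D: 13+9+8+5+24 = 59
D→H→J→F→Q→D: 13+22+5+8+22 = 70
D→Q→F→H→J→D: 22+8+17+22+24 = 93
D→Q→H→F→J→D: 22+9+17+5+24 = 77
The minimum is 59.
One optimal route: D → H → Q → F → J → D (or its reverse).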